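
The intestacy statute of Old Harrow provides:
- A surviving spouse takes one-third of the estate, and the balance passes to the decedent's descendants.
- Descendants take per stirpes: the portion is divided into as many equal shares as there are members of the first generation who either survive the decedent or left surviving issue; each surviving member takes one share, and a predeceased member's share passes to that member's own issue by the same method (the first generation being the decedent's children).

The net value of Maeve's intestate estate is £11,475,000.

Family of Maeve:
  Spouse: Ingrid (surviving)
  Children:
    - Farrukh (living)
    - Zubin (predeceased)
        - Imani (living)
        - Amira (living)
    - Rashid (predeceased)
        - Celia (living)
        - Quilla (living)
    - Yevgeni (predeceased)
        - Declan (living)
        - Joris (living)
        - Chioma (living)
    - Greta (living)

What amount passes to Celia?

Celia receives £765,000.

Ingrid takes one-third of £11,475,000 = £3,825,000. The remaining £7,650,000 passes to the descendants.
The descendants' portion (£7,650,000) is divided into 5 shares of £1,530,000: Farrukh and Greta each take £1,530,000; Zubin's £1,530,000 share passes to Zubin's issue; Rashid's £1,530,000 share passes to Rashid's issue; Yevgeni's £1,530,000 share passes to Yevgeni's issue.
Zubin's share (£1,530,000) is divided into 2 shares of £765,000: Imani and Amira each take £765,000.
Rashid's share (£1,530,000) is divided into 2 shares of £765,000: Celia and Quilla each take £765,000.
Yevgeni's share (£1,530,000) is divided into 3 shares of £510,000: Declan, Joris, and Chioma each take £510,000.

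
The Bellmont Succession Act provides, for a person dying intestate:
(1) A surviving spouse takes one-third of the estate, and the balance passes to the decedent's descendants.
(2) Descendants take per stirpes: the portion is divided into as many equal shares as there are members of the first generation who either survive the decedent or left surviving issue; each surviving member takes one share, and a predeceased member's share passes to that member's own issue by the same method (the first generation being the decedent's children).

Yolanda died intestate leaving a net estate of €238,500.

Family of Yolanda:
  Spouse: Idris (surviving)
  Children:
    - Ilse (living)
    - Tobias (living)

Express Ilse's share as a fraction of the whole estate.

Ilse receives 1/3 of the estate.

Idris takes one-third of €238,500 = €79,500. The remaining €159,000 passes to the descendants.
The descendants' portion (€159,000) is divided into 2 shares of €79,500: Ilse and Tobias each take €79,500.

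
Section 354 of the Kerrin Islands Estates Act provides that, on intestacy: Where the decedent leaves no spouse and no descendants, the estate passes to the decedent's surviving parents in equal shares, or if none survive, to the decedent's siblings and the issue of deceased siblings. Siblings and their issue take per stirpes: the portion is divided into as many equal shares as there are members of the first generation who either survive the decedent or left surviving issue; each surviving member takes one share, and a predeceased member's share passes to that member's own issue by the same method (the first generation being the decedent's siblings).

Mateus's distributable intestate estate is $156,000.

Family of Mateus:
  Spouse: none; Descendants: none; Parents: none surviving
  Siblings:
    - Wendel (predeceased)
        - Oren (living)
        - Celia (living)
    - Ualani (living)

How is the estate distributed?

Oren: $39,000; Celia: $39,000; Ualani: $78,000

The entire $156,000 passes to the siblings and their issue.
That amount ($156,000) is divided into 2 shares of $78,000: Ualani takes $78,000; Wendel's $78,000 share passes to Wendel's issue.
Wendel's share ($78,000) is divided into 2 shares of $39,000: Oren and Celia each take $39,000.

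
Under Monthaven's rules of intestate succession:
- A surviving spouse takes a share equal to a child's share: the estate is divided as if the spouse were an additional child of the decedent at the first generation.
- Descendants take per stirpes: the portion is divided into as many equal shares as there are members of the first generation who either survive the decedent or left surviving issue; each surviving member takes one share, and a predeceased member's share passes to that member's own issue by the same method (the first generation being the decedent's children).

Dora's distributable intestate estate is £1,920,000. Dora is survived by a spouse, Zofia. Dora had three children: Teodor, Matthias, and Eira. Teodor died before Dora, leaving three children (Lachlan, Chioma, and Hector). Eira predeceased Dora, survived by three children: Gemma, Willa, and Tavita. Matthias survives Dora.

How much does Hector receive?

Hector receives £160,000.

The spouse counts as an additional share at the children's level, so there are 4 primary shares of £480,000. Zofia takes one such share (£480,000).
The children's combined portion (£1,440,000) is divided into 3 shares of £480,000: Matthias takes £480,000; Teodor's £480,000 share passes to Teodor's issue; Eira's £480,000 share passes to Eira's issue.
Teodor's share (£480,000) is divided into 3 shares of £160,000: Lachlan, Chioma, and Hector each take £160,000.
Eira's share (£480,000) is divided into 3 shares of £160,000: Gemma, Willa, and Tavita each take £160,000.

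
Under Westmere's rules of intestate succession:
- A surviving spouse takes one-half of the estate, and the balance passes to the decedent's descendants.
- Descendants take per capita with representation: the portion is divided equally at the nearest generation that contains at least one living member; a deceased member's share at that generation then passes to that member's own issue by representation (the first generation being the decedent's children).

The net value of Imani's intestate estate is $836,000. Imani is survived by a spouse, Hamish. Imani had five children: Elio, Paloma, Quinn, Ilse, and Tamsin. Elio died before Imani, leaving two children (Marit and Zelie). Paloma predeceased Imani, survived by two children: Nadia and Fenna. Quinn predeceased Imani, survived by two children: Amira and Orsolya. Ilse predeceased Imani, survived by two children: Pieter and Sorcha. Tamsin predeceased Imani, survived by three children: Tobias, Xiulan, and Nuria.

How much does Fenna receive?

Fenna receives $38,000.

Hamish takes one-half of $836,000 = $418,000. The remaining $418,000 passes to the descendants.
No child survives, so the initial division is made at the grandchildren's generation.
The descendants' portion ($418,000) is divided into 11 shares of $38,000: Marit, Zelie, Nadia, Fenna, Amira, Orsolya, Pieter, Sorcha, Tobias, Xiulan, and Nuria each take $38,000.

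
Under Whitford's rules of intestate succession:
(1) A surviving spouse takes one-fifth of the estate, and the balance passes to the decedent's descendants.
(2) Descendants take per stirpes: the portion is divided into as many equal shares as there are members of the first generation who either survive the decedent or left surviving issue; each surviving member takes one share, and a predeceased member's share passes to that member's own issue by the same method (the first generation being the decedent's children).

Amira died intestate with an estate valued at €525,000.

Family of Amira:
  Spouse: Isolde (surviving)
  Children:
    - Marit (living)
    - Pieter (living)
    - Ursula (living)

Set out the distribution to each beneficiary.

Isolde: €105,000; Marit: €140,000; Pieter: €140,000; Ursula: €140,000

Isolde takes one-fifth of €525,000 = €105,000. The remaining €420,000 passes to the descendants.
The descendants' portion (€420,000) is divided into 3 shares of €140,000: Marit, Pieter, and Ursula each take €140,000.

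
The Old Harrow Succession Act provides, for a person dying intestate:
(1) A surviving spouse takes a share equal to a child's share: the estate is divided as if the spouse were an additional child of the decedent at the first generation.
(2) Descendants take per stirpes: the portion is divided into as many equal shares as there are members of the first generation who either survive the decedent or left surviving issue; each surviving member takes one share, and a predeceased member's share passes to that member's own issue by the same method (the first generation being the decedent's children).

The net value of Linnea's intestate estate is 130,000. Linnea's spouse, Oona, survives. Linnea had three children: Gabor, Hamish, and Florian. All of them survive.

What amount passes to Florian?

The spouse counts as an additional share at the children's level, so there are 4 primary shares of 32,500. Oona takes one such share (32,500).
The children's combined portion (97,500) is divided into 3 shares of 32,500: Gabor, Hamish, and Florian each take 32,500.

Florian receives 32,500.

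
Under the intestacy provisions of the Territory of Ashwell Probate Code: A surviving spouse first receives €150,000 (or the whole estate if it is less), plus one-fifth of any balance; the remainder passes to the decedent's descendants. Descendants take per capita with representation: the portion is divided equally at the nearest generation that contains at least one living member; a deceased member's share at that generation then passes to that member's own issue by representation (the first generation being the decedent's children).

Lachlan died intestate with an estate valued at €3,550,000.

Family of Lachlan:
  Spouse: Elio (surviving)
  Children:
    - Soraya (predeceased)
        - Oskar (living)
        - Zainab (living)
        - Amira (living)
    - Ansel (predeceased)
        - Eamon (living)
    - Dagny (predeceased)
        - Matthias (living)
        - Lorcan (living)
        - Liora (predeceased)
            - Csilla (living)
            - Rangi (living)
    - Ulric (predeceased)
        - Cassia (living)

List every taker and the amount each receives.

Elio first takes €150,000, leaving a balance of €3,400,000. Elio then takes one-fifth of the balance (€680,000), for a total of €830,000. The remaining €2,720,000 passes to the descendants.
No child survives, so the initial division is made at the grandchildren's generation.
The descendants' portion (€2,720,000) is divided into 8 shares of €340,000: Oskar, Zainab, Amira, Eamon, Matthias, Lorcan, and Cassia each take €340,000; Liora's €340,000 share passes to Liora's issue.
Liora's share (€340,000) is divided into 2 shares of €170,000: Csilla and Rangi each take €170,000.

Elio: €830,000; Oskar: €340,000; Zainab: €340,000; Amira: €340,000; Eamon: €340,000; Matthias: €340,000; Lorcan: €340,000; Csilla: €170,000; Rangi: €170,000; Cassia: €340,000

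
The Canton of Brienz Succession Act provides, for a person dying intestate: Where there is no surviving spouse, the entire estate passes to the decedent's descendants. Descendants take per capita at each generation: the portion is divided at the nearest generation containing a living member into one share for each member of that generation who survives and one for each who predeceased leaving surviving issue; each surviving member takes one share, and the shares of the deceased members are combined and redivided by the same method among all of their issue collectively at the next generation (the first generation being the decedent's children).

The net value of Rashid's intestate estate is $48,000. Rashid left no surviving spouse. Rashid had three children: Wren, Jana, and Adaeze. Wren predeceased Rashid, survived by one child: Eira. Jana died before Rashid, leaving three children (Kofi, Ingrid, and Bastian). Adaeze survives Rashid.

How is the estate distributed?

The entire $48,000 passes to the descendants.
That amount ($48,000) is divided at the children's generation into 3 shares of $16,000. Adaeze takes $16,000. The 2 shares of the deceased (Wren and Jana) are combined into a pool of $32,000.
That pool ($32,000) is divided at the grandchildren's generation equally among Eira, Kofi, Ingrid, and Bastian: $8,000 each.

Eira: $8,000; Kofi: $8,000; Ingrid: $8,000; Bastian: $8,000; Adaeze: $16,000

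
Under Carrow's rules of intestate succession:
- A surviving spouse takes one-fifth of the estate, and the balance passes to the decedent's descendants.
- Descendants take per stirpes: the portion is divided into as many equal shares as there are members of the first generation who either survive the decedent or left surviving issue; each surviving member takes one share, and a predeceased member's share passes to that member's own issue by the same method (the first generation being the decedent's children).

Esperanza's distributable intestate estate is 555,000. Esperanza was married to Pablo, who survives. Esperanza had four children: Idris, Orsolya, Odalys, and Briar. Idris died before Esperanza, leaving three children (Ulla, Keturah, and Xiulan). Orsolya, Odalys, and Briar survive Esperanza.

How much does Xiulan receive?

Xiulan receives 37,000.

Pablo takes one-fifth of 555,000 = 111,000. The remaining 444,000 passes to the descendants.
The descendants' portion (444,000) is divided into 4 shares of 111,000: Orsolya, Odalys, and Briar each take 111,000; Idris's 111,000 share passes to Idris's issue.
Idris's share (111,000) is divided into 3 shares of 37,000: Ulla, Keturah, and Xiulan each take 37,000.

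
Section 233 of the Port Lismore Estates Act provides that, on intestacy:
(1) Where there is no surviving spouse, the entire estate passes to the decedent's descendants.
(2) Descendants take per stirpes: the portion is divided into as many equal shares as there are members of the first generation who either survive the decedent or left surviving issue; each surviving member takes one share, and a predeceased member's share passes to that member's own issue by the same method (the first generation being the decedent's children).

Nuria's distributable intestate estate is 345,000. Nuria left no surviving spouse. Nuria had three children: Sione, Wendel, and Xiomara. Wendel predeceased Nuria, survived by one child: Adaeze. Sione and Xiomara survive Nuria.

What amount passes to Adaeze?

Adaeze receives 115,000.

The entire 345,000 passes to the descendants.
That amount (345,000) is divided into 3 shares of 115,000: Sione and Xiomara each take 115,000; Wendel's 115,000 share passes to Wendel's issue.
Wendel's share (115,000) passes entirely to Adaeze.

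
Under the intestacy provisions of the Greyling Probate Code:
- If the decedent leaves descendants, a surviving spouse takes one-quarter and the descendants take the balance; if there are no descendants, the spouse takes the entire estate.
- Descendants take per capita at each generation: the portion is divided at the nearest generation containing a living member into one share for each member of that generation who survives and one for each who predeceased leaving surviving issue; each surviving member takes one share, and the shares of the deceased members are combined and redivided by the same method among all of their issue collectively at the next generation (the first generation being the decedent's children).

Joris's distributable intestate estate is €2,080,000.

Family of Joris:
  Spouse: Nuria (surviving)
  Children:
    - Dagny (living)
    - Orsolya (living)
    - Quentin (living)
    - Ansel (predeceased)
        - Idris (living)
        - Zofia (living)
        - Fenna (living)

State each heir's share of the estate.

Nuria takes one-quarter of €2,080,000 = €520,000. The remaining €1,560,000 passes to the descendants.
The descendants' portion (€1,560,000) is divided at the children's generation into 4 shares of €390,000. Dagny, Orsolya, and Quentin each take €390,000. The remaining share for the deceased Ansel (€390,000) is carried to the next generation.
That pool (€390,000) is divided at the grandchildren's generation equally among Idris, Zofia, and Fenna: €130,000 each.

Nuria: €520,000; Dagny: €390,000; Orsolya: €390,000; Quentin: €390,000; Idris: €130,000; Zofia: €130,000; Fenna: €130,000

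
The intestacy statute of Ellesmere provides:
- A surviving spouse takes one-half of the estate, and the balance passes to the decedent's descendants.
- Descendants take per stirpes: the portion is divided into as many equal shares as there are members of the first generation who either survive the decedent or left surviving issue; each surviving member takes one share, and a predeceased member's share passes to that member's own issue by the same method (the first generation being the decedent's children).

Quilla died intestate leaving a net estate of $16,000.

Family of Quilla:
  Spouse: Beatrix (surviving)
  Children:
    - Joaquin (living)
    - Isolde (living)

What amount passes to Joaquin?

Joaquin receives $4,000.

Beatrix takes one-half of $16,000 = $8,000. The remaining $8,000 passes to the descendants.
The descendants' portion ($8,000) is divided into 2 shares of $4,000: Joaquin and Isolde each take $4,000.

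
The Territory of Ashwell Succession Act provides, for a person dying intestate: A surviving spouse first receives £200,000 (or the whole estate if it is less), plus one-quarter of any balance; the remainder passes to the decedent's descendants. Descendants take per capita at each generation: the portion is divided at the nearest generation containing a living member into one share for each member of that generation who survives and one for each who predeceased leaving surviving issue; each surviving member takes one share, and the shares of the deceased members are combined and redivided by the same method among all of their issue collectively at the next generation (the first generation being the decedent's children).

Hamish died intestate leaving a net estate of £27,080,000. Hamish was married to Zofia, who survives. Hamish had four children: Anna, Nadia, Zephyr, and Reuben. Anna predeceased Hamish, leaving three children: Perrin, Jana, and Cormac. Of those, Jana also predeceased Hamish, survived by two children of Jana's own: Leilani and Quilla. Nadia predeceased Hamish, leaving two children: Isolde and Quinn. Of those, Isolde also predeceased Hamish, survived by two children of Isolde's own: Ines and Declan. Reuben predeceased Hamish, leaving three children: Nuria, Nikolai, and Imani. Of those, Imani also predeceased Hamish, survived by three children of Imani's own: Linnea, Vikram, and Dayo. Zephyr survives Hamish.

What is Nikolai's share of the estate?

Nikolai receives £1,890,000.

Zofia first takes £200,000, leaving a balance of £26,880,000. Zofia then takes one-quarter of the balance (£6,720,000), for a total of £6,920,000. The remaining £20,160,000 passes to the descendants.
The descendants' portion (£20,160,000) is divided at the children's generation into 4 shares of £5,040,000. Zephyr takes £5,040,000. The 3 shares of the deceased (Anna, Nadia, and Reuben) are combined into a pool of £15,120,000.
That pool (£15,120,000) is divided at the grandchildren's generation into 8 shares of £1,890,000. Perrin, Cormac, Quinn, Nuria, and Nikolai each take £1,890,000. The 3 shares of the deceased (Jana, Isolde, and Imani) are combined into a pool of £5,670,000.
That pool (£5,670,000) is divided at the great-grandchildren's generation equally among Leilani, Quilla, Ines, Declan, Linnea, Vikram, and Dayo: £810,000 each.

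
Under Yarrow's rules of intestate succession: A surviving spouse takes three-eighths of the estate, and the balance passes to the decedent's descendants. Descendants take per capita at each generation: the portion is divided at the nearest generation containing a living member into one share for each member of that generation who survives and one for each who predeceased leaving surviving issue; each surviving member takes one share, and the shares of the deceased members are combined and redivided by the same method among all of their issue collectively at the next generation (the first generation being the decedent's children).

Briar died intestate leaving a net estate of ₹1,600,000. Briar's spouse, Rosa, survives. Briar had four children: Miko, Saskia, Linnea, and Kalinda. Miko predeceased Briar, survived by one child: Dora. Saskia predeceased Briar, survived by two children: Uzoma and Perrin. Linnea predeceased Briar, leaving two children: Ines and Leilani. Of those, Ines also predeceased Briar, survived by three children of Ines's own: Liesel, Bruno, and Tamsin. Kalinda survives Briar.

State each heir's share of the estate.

Rosa takes three-eighths of ₹1,600,000 = ₹600,000. The remaining ₹1,000,000 passes to the descendants.
The descendants' portion (₹1,000,000) is divided at the children's generation into 4 shares of ₹250,000. Kalinda takes ₹250,000. The 3 shares of the deceased (Miko, Saskia, and Linnea) are combined into a pool of ₹750,000.
That pool (₹750,000) is divided at the grandchildren's generation into 5 shares of ₹150,000. Dora, Uzoma, Perrin, and Leilani each take ₹150,000. The remaining share for the deceased Ines (₹150,000) is carried to the next generation.
That pool (₹150,000) is divided at the great-grandchildren's generation equally among Liesel, Bruno, and Tamsin: ₹50,000 each.

Rosa: ₹600,000; Dora: ₹150,000; Uzoma: ₹150,000; Perrin: ₹150,000; Liesel: ₹50,000; Bruno: ₹50,000; Tamsin: ₹50,000; Leilani: ₹150,000; Kalinda: ₹250,000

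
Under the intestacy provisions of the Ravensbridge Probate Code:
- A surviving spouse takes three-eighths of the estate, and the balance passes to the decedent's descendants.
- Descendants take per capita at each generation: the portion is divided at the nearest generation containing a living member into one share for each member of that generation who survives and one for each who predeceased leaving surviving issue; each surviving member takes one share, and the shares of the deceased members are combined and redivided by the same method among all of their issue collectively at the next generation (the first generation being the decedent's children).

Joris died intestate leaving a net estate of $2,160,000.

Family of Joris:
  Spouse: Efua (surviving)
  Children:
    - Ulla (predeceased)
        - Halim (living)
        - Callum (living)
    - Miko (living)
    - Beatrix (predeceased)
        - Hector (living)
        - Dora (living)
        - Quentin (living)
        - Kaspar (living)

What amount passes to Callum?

Efua takes three-eighths of $2,160,000 = $810,000. The remaining $1,350,000 passes to the descendants.
The descendants' portion ($1,350,000) is divided at the children's generation into 3 shares of $450,000. Miko takes $450,000. The 2 shares of the deceased (Ulla and Beatrix) are combined into a pool of $900,000.
That pool ($900,000) is divided at the grandchildren's generation equally among Halim, Callum, Hector, Dora, Quentin, and Kaspar: $150,000 each.

Callum receives $150,000.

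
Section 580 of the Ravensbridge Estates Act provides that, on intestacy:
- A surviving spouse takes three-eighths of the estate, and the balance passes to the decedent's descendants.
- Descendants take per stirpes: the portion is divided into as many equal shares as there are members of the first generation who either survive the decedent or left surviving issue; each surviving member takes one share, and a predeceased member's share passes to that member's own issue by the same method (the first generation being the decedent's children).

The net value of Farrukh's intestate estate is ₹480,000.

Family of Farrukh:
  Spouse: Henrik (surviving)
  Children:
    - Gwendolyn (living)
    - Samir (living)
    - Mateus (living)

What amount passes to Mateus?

Henrik takes three-eighths of ₹480,000 = ₹180,000. The remaining ₹300,000 passes to the descendants.
The descendants' portion (₹300,000) is divided into 3 shares of ₹100,000: Gwendolyn, Samir, and Mateus each take ₹100,000.

Mateus receives ₹100,000.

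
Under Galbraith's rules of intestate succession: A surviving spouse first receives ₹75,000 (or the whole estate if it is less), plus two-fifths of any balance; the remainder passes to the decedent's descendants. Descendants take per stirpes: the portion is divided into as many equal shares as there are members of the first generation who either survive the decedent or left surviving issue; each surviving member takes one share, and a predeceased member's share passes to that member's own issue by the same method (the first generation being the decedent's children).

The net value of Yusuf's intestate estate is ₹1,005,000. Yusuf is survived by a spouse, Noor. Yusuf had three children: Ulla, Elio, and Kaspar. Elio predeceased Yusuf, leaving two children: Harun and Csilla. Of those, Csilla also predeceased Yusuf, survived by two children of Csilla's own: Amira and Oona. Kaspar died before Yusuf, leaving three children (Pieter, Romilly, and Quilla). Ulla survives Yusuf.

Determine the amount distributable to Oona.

Noor first takes ₹75,000, leaving a balance of ₹930,000. Noor then takes two-fifths of the balance (₹372,000), for a total of ₹447,000. The remaining ₹558,000 passes to the descendants.
The descendants' portion (₹558,000) is divided into 3 shares of ₹186,000: Ulla takes ₹186,000; Elio's ₹186,000 share passes to Elio's issue; Kaspar's ₹186,000 share passes to Kaspar's issue.
Elio's share (₹186,000) is divided into 2 shares of ₹93,000: Harun takes ₹93,000; Csilla's ₹93,000 share passes to Csilla's issue.
Csilla's share (₹93,000) is divided into 2 shares of ₹46,500: Amira and Oona each take ₹46,500.
Kaspar's share (₹186,000) is divided into 3 shares of ₹62,000: Pieter, Romilly, and Quilla each take ₹62,000.

Oona receives ₹46,500.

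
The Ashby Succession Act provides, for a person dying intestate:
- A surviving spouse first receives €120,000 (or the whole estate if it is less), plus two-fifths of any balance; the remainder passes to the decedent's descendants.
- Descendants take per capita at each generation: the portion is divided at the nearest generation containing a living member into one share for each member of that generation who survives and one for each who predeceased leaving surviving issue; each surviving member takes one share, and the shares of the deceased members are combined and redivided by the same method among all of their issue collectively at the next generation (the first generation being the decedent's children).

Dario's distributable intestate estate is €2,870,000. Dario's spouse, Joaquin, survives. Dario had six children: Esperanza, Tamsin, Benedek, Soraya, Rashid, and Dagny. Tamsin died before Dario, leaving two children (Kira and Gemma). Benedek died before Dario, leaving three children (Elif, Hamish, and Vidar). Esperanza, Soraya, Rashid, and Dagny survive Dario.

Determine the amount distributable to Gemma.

Gemma receives €110,000.

Joaquin first takes €120,000, leaving a balance of €2,750,000. Joaquin then takes two-fifths of the balance (€1,100,000), for a total of €1,220,000. The remaining €1,650,000 passes to the descendants.
The descendants' portion (€1,650,000) is divided at the children's generation into 6 shares of €275,000. Esperanza, Soraya, Rashid, and Dagny each take €275,000. The 2 shares of the deceased (Tamsin and Benedek) are combined into a pool of €550,000.
That pool (€550,000) is divided at the grandchildren's generation equally among Kira, Gemma, Elif, Hamish, and Vidar: €110,000 each.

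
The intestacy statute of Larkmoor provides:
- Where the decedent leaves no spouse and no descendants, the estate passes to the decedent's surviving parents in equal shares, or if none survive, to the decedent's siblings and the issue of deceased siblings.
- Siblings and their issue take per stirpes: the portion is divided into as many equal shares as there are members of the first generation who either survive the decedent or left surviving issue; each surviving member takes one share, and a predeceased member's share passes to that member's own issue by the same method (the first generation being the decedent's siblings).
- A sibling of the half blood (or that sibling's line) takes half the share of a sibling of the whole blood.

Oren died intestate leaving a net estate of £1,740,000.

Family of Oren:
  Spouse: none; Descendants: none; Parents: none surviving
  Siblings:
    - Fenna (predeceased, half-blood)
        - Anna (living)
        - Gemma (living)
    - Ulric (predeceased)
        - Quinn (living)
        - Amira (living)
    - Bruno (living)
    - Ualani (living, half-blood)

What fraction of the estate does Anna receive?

The entire £1,740,000 passes to the siblings and their issue.
Counting each half-blood sibling's line as half a unit, there are 3 units in £1,740,000, so one unit is £580,000. Whole-blood lines (Ulric and Bruno) take £580,000 each; half-blood lines (Fenna and Ualani) take £290,000 each.
Fenna's share (£290,000) is divided into 2 shares of £145,000: Anna and Gemma each take £145,000.
Ulric's share (£580,000) is divided into 2 shares of £290,000: Quinn and Amira each take £290,000.

Anna receives 1/12 of the estate.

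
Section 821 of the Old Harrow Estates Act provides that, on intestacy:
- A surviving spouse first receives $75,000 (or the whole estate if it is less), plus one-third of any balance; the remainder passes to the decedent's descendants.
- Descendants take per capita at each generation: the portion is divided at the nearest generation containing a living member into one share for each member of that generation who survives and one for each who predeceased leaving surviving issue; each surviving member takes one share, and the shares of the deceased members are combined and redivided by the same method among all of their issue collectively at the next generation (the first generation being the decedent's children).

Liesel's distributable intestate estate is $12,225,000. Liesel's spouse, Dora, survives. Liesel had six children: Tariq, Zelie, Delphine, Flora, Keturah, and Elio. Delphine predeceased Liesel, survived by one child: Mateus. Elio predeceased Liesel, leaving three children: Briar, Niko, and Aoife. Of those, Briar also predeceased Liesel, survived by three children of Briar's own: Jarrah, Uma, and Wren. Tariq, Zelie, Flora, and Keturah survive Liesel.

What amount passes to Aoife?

Aoife receives $675,000.

Dora first takes $75,000, leaving a balance of $12,150,000. Dora then takes one-third of the balance ($4,050,000), for a total of $4,125,000. The remaining $8,100,000 passes to the descendants.
The descendants' portion ($8,100,000) is divided at the children's generation into 6 shares of $1,350,000. Tariq, Zelie, Flora, and Keturah each take $1,350,000. The 2 shares of the deceased (Delphine and Elio) are combined into a pool of $2,700,000.
That pool ($2,700,000) is divided at the grandchildren's generation into 4 shares of $675,000. Mateus, Niko, and Aoife each take $675,000. The remaining share for the deceased Briar ($675,000) is carried to the next generation.
That pool ($675,000) is divided at the great-grandchildren's generation equally among Jarrah, Uma, and Wren: $225,000 each.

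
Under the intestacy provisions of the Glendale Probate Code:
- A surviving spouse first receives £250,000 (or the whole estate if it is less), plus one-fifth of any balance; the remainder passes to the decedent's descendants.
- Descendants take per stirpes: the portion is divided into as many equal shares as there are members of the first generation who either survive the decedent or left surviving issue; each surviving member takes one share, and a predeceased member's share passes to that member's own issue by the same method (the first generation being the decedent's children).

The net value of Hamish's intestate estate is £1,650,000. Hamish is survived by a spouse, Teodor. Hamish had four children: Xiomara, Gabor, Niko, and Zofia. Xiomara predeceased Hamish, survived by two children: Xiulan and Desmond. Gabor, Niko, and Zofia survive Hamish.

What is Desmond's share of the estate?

Teodor first takes £250,000, leaving a balance of £1,400,000. Teodor then takes one-fifth of the balance (£280,000), for a total of £530,000. The remaining £1,120,000 passes to the descendants.
The descendants' portion (£1,120,000) is divided into 4 shares of £280,000: Gabor, Niko, and Zofia each take £280,000; Xiomara's £280,000 share passes to Xiomara's issue.
Xiomara's share (£280,000) is divided into 2 shares of £140,000: Xiulan and Desmond each take £140,000.

Desmond receives £140,000.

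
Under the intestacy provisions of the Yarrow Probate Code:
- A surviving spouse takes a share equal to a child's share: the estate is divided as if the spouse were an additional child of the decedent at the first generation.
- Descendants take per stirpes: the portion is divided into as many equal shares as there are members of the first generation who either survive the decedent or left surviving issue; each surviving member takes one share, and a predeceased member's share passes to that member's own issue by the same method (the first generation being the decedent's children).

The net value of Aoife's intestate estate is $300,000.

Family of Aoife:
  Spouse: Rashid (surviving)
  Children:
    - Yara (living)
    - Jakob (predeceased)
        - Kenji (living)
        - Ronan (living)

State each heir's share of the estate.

The spouse counts as an additional share at the children's level, so there are 3 primary shares of $100,000. Rashid takes one such share ($100,000).
The children's combined portion ($200,000) is divided into 2 shares of $100,000: Yara takes $100,000; Jakob's $100,000 share passes to Jakob's issue.
Jakob's share ($100,000) is divided into 2 shares of $50,000: Kenji and Ronan each take $50,000.

Rashid: $100,000; Yara: $100,000; Kenji: $50,000; Ronan: $50,000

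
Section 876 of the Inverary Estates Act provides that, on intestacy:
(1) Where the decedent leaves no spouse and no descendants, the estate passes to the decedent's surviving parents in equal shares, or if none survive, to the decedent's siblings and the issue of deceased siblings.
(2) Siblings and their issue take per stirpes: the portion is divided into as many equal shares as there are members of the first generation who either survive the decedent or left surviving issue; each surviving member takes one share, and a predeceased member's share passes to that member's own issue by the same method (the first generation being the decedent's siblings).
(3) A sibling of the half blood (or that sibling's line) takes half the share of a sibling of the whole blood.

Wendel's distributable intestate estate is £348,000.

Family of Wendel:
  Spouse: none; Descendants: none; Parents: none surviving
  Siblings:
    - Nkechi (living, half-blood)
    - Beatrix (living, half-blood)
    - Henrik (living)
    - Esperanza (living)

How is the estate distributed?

The entire £348,000 passes to the siblings and their issue.
Counting each half-blood sibling's line as half a unit, there are 3 units in £348,000, so one unit is £116,000. Whole-blood lines (Henrik and Esperanza) take £116,000 each; half-blood lines (Nkechi and Beatrix) take £58,000 each.

Nkechi: £58,000; Beatrix: £58,000; Henrik: £116,000; Esperanza: £116,000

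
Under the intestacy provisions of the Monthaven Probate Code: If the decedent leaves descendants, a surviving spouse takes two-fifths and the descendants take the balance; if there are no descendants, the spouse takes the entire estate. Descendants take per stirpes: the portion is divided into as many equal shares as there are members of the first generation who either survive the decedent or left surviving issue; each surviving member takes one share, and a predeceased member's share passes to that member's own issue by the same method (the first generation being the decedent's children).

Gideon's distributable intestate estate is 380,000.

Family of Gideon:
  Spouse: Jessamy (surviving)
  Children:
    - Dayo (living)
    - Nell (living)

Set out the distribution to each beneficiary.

Jessamy takes two-fifths of 380,000 = 152,000. The remaining 228,000 passes to the descendants.
The descendants' portion (228,000) is divided into 2 shares of 114,000: Dayo and Nell each take 114,000.

Jessamy: 152,000; Dayo: 114,000; Nell: 114,000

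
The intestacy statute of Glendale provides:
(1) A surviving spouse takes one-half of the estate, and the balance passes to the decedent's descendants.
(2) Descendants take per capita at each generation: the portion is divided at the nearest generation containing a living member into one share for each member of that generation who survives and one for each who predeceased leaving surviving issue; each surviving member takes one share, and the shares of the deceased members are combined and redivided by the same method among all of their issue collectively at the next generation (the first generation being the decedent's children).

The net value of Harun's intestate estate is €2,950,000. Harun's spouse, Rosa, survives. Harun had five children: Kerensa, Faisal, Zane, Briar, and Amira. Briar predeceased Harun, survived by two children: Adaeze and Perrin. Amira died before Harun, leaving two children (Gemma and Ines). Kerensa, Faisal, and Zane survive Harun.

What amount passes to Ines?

Ines receives €147,500.

Rosa takes one-half of €2,950,000 = €1,475,000. The remaining €1,475,000 passes to the descendants.
The descendants' portion (€1,475,000) is divided at the children's generation into 5 shares of €295,000. Kerensa, Faisal, and Zane each take €295,000. The 2 shares of the deceased (Briar and Amira) are combined into a pool of €590,000.
That pool (€590,000) is divided at the grandchildren's generation equally among Adaeze, Perrin, Gemma, and Ines: €147,500 each.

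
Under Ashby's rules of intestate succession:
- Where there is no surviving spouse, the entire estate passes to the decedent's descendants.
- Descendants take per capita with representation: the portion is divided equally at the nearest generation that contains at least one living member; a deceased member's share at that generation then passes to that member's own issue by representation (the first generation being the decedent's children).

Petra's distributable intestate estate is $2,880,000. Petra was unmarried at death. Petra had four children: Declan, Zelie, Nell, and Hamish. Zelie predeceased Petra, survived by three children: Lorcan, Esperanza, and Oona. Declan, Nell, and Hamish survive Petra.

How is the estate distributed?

The entire $2,880,000 passes to the descendants.
That amount ($2,880,000) is divided into 4 shares of $720,000: Declan, Nell, and Hamish each take $720,000; Zelie's $720,000 share passes to Zelie's issue.
Zelie's share ($720,000) is divided into 3 shares of $240,000: Lorcan, Esperanza, and Oona each take $240,000.

Declan: $720,000; Lorcan: $240,000; Esperanza: $240,000; Oona: $240,000; Nell: $720,000; Hamish: $720,000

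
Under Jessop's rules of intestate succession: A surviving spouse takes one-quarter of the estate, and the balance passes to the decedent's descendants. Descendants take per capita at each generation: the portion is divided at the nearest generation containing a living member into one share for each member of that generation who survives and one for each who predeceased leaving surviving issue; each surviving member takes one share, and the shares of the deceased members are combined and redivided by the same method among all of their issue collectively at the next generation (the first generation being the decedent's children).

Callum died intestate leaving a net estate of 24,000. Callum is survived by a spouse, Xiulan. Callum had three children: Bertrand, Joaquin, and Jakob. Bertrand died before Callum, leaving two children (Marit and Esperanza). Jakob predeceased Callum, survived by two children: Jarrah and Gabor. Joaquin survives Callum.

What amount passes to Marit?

Xiulan takes one-quarter of 24,000 = 6,000. The remaining 18,000 passes to the descendants.
The descendants' portion (18,000) is divided at the children's generation into 3 shares of 6,000. Joaquin takes 6,000. The 2 shares of the deceased (Bertrand and Jakob) are combined into a pool of 12,000.
That pool (12,000) is divided at the grandchildren's generation equally among Marit, Esperanza, Jarrah, and Gabor: 3,000 each.

Marit receives 3,000.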